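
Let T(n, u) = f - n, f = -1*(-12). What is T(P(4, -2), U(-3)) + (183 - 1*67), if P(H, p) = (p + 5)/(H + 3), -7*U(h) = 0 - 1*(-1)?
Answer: 893/7 ≈ 127.57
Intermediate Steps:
f = 12
U(h) = -1/7 (U(h) = -(0 - 1*(-1))/7 = -(0 + 1)/7 = -1/7*1 = -1/7)
P(H, p) = (5 + p)/(3 + H)
T(n, u) = 12 - n
T(P(4, -2), U(-3)) + (183 - 1*67) = (12 - (5 - 2)/(3 + 4)) + (183 - 1*67) = (12 - 3/7) + (183 - 67) = (12 - 3/7) + 116 = 81/7 + 116 = 893/7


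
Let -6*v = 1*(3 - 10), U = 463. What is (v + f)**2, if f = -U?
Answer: 7678441/36 ≈ 2.1329e+5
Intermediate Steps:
f = -463 (f = -1*463 = -463)
v = 7/6 (v = -(3 - 10)/6 = -(-7)/6 = -1/6*(-7) = 7/6 ≈ 1.1667)
(v + f)**2 = (7/6 - 463)**2 = (-2771/6)**2 = 7678441/36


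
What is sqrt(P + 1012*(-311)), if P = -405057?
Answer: 31*I*sqrt(749) ≈ 848.4*I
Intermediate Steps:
sqrt(P + 1012*(-311)) = sqrt(-405057 + 1012*(-311)) = sqrt(-405057 - 314732) = sqrt(-719789) = 31*I*sqrt(749)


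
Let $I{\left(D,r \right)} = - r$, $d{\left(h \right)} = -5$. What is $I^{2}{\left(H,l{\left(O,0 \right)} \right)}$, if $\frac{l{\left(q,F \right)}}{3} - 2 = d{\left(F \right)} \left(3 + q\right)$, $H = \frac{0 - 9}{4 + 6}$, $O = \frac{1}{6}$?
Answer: $\frac{6889}{4} \approx 1722.3$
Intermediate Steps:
$O = \frac{1}{6} \approx 0.16667$
$H = - \frac{9}{10} \approx -0.9$
$l{\left(q,F \right)} = -39 - 15 q$ ($l{\left(q,F \right)} = 6 + 3 \left(- 5 \left(3 + q\right)\right) = 6 + 3 \left(-15 - 5 q\right) = 6 - \left(45 + 15 q\right) = -39 - 15 q$)
$I^{2}{\left(H,l{\left(O,0 \right)} \right)} = \left(- (-39 - \frac{5}{2})\right)^{2} = \left(\left(-1\right) \left(- \frac{83}{2}\right)\right)^{2} = \left(\frac{83}{2}\right)^{2} = \frac{6889}{4}$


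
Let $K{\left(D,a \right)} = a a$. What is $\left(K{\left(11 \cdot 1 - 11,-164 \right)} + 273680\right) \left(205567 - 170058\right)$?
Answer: $10673153184$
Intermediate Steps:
$K{\left(D,a \right)} = a^{2}$
$\left(K{\left(11 \cdot 1 - 11,-164 \right)} + 273680\right) \left(205567 - 170058\right) = \left(\left(-164\right)^{2} + 273680\right) \left(205567 - 170058\right) = \left(26896 + 273680\right) 35509 = 300576 \cdot 35509 = 10673153184$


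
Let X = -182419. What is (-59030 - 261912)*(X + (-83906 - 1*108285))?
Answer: 120228082620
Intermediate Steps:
(-59030 - 261912)*(X + (-83906 - 1*108285)) = (-59030 - 261912)*(-182419 + (-83906 - 1*108285)) = -320942*(-182419 + (-83906 - 108285)) = -320942*(-182419 - 192191) = -320942*(-374610) = 120228082620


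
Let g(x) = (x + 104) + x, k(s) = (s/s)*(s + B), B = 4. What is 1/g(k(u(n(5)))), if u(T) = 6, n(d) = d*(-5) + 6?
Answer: 1/124 ≈ 0.0080645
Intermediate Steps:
n(d) = 6 - 5*d (n(d) = -5*d + 6 = 6 - 5*d)
k(s) = 4 + s (k(s) = (s/s)*(s + 4) = 1*(4 + s) = 4 + s)
g(x) = 104 + 2*x (g(x) = (104 + x) + x = 104 + 2*x)
1/g(k(u(n(5)))) = 1/(104 + 2*(4 + 6)) = 1/(104 + 2*10) = 1/(104 + 20) = 1/124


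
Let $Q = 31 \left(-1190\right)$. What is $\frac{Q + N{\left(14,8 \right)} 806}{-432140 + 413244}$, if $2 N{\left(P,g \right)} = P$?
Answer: $\frac{1953}{1181} \approx 1.6537$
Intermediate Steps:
$N{\left(P,g \right)} = \frac{P}{2}$
$Q = -36890$
$\frac{Q + N{\left(14,8 \right)} 806}{-432140 + 413244} = \frac{-36890 + \frac{1}{2} \cdot 14 \cdot 806}{-432140 + 413244} = \frac{-36890 + 7 \cdot 806}{-18896} = \left(-36890 + 5642\right) \left(- \frac{1}{18896}\right) = \left(-31248\right) \left(- \frac{1}{18896}\right) = \frac{1953}{1181}$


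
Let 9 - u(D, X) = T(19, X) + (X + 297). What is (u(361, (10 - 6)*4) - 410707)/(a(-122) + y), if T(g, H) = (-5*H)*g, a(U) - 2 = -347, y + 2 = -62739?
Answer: 409491/63086 ≈ 6.4910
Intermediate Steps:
y = -62741 (y = -2 - 62739 = -62741)
a(U) = -345 (a(U) = 2 - 347 = -345)
T(g, H) = -5*H*g
u(D, X) = -288 + 94*X (u(D, X) = 9 - (-5*X*19 + (X + 297)) = 9 - (-95*X + (297 + X)) = 9 - (297 - 94*X) = 9 + (-297 + 94*X) = -288 + 94*X)
(u(361, (10 - 6)*4) - 410707)/(a(-122) + y) = ((-288 + 94*((10 - 6)*4)) - 410707)/(-345 - 62741) = ((-288 + 94*(4*4)) - 410707)/(-63086) = ((-288 + 94*16) - 410707)*(-1/63086) = ((-288 + 1504) - 410707)*(-1/63086) = (1216 - 410707)*(-1/63086) = -409491*(-1/63086) = 409491/63086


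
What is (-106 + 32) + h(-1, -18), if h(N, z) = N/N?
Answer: -73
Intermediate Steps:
h(N, z) = 1
(-106 + 32) + h(-1, -18) = (-106 + 32) + 1 = -74 + 1 = -73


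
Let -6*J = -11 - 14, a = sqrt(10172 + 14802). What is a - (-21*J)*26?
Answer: 2275 + sqrt(24974) ≈ 2433.0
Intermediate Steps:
a = sqrt(24974) ≈ 158.03
J = 25/6 (J = -(-11 - 14)/6 = -1/6*(-25) = 25/6 ≈ 4.1667)
a - (-21*J)*26 = sqrt(24974) - (-21*25/6)*26 = sqrt(24974) - (-175)*26/2 = sqrt(24974) - 1*(-2275) = sqrt(24974) + 2275 = 2275 + sqrt(24974)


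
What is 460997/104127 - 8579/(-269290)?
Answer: 125035187663/28040359830 ≈ 4.4591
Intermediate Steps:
460997/104127 - 8579/(-269290) = 460997*(1/104127) - 8579*(-1/269290) = 460997/104127 + 8579/269290 = 125035187663/28040359830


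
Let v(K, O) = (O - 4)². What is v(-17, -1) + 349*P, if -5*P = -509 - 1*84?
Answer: 207082/5 ≈ 41416.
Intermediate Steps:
P = 593/5 (P = -(-509 - 1*84)/5 = -(-509 - 84)/5 = -⅕*(-593) = 593/5 ≈ 118.60)
v(K, O) = (-4 + O)²
v(-17, -1) + 349*P = (-4 - 1)² + 349*(593/5) = (-5)² + 206957/5 = 25 + 206957/5 = 207082/5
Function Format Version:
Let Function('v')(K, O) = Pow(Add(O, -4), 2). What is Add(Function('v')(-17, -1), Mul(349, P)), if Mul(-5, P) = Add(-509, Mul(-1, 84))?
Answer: Rational(207082, 5) ≈ 41416.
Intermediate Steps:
P = Rational(593, 5) (P = Mul(Rational(-1, 5), Add(-509, Mul(-1, 84))) = Mul(Rational(-1, 5), Add(-509, -84)) = Mul(Rational(-1, 5), -593) = Rational(593, 5) ≈ 118.60)
Function('v')(K, O) = Pow(Add(-4, O), 2)
Add(Function('v')(-17, -1), Mul(349, P)) = Add(Pow(Add(-4, -1), 2), Mul(349, Rational(593, 5))) = Add(Pow(-5, 2), Rational(206957, 5)) = Add(25, Rational(206957, 5)) = Rational(207082, 5)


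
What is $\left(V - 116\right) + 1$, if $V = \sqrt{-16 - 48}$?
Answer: $-115 + 8 i \approx -115.0 + 8.0 i$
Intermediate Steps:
$V = 8 i$ ($V = \sqrt{-64} = 8 i \approx 8.0 i$)
$\left(V - 116\right) + 1 = \left(8 i - 116\right) + 1 = \left(-116 + 8 i\right) + 1 = -115 + 8 i$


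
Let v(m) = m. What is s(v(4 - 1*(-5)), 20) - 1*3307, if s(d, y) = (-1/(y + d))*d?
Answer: -95912/29 ≈ -3307.3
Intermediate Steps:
s(d, y) = -d/(d + y) (s(d, y) = (-1/(d + y))*d = -d/(d + y))
s(v(4 - 1*(-5)), 20) - 1*3307 = -(4 - 1*(-5))/((4 - 1*(-5)) + 20) - 1*3307 = -(4 + 5)/((4 + 5) + 20) - 3307 = -1*9/(9 + 20) - 3307 = -1*9/29 - 3307 = -1*9*1/29 - 3307 = -9/29 - 3307 = -95912/29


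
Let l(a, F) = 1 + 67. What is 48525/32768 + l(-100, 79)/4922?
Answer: 120534137/80642048 ≈ 1.4947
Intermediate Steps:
l(a, F) = 68
48525/32768 + l(-100, 79)/4922 = 48525/32768 + 68/4922 = 48525*(1/32768) + 68*(1/4922) = 48525/32768 + 34/2461 = 120534137/80642048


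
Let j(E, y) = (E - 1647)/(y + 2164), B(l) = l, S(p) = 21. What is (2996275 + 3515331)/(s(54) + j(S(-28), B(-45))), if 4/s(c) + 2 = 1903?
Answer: -13115087504857/1541275 ≈ -8.5092e+6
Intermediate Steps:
s(c) = 4/1901 (s(c) = 4/(-2 + 1903) = 4/1901)
j(E, y) = (-1647 + E)/(2164 + y)
(2996275 + 3515331)/(s(54) + j(S(-28), B(-45))) = (2996275 + 3515331)/(4/1901 + (-1647 + 21)/(2164 - 45)) = 6511606/(4/1901 - 1626/2119) = 6511606/(-3082550/4028219) = 6511606*(-4028219/3082550) = -13115087504857/1541275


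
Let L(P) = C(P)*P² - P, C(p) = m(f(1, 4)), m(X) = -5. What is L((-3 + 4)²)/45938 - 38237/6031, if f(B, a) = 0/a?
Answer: -878283746/138526039 ≈ -6.3402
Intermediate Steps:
f(B, a) = 0
C(p) = -5
L(P) = -P - 5*P² (L(P) = -5*P² - P = -P - 5*P²)
L((-3 + 4)²)/45938 - 38237/6031 = ((-3 + 4)²*(-1 - 5*(-3 + 4)²))/45938 - 38237/6031 = (1²*(-1 - 5*1²))*(1/45938) - 38237*1/6031 = (1*(-1 - 5*1))*(1/45938) - 38237/6031 = (1*(-1 - 5))*(1/45938) - 38237/6031 = (1*(-6))*(1/45938) - 38237/6031 = -6*1/45938 - 38237/6031 = -3/22969 - 38237/6031 = -878283746/138526039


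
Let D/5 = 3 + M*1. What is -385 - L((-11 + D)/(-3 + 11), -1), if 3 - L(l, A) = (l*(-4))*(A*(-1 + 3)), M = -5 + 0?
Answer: -409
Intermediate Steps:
M = -5
D = -10 (D = 5*(3 - 5*1) = 5*(3 - 5) = 5*(-2) = -10)
L(l, A) = 3 + 8*A*l (L(l, A) = 3 - l*(-4)*A*(-1 + 3) = 3 - (-4*l)*A*2 = 3 - (-4*l)*2*A = 3 - (-8)*A*l = 3 + 8*A*l)
-385 - L((-11 + D)/(-3 + 11), -1) = -385 - (3 + 8*(-1)*((-11 - 10)/(-3 + 11))) = -385 - (3 + 8*(-1)*(-21/8)) = -385 - (3 + 21) = -385 - 1*24 = -385 - 24 = -409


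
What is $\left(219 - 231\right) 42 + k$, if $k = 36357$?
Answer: $35853$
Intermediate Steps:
$\left(219 - 231\right) 42 + k = \left(219 - 231\right) 42 + 36357 = \left(-12\right) 42 + 36357 = -504 + 36357 = 35853$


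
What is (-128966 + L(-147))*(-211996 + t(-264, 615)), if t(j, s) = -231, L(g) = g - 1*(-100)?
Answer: 27380041951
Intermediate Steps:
L(g) = 100 + g (L(g) = g + 100 = 100 + g)
(-128966 + L(-147))*(-211996 + t(-264, 615)) = (-128966 + (100 - 147))*(-211996 - 231) = (-128966 - 47)*(-212227) = -129013*(-212227) = 27380041951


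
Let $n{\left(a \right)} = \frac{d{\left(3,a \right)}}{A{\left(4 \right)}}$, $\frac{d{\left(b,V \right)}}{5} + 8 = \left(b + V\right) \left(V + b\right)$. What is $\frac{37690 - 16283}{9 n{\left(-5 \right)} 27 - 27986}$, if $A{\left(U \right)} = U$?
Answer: $- \frac{21407}{29201} \approx -0.73309$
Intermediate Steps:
$d{\left(b,V \right)} = -40 + 5 \left(V + b\right)^{2}$ ($d{\left(b,V \right)} = -40 + 5 \left(b + V\right) \left(V + b\right) = -40 + 5 \left(V + b\right) \left(V + b\right) = -40 + 5 \left(V + b\right)^{2}$)
$n{\left(a \right)} = -10 + \frac{5 \left(3 + a\right)^{2}}{4}$ ($n{\left(a \right)} = \frac{-40 + 5 \left(a + 3\right)^{2}}{4} = \left(-40 + 5 \left(3 + a\right)^{2}\right) \frac{1}{4} = -10 + \frac{5 \left(3 + a\right)^{2}}{4}$)
$\frac{37690 - 16283}{9 n{\left(-5 \right)} 27 - 27986} = \frac{37690 - 16283}{9 \left(-10 + \frac{5 \left(3 - 5\right)^{2}}{4}\right) 27 - 27986} = \frac{21407}{9 \left(-10 + \frac{5 \left(-2\right)^{2}}{4}\right) 27 - 27986} = \frac{21407}{9 \left(-10 + \frac{5}{4} \cdot 4\right) 27 - 27986} = \frac{21407}{9 \left(-10 + 5\right) 27 - 27986} = \frac{21407}{9 \left(-5\right) 27 - 27986} = \frac{21407}{\left(-45\right) 27 - 27986} = \frac{21407}{-1215 - 27986} = \frac{21407}{-29201} = 21407 \left(- \frac{1}{29201}\right) = - \frac{21407}{29201}$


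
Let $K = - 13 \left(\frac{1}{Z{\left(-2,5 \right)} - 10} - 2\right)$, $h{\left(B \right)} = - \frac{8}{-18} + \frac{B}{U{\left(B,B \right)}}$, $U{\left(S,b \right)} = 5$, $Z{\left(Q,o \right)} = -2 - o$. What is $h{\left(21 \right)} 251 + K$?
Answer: $\frac{912278}{765} \approx 1192.5$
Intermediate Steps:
$h{\left(B \right)} = \frac{4}{9} + \frac{B}{5}$ ($h{\left(B \right)} = - \frac{8}{-18} + \frac{B}{5} = \left(-8\right) \left(- \frac{1}{18}\right) + B \frac{1}{5} = \frac{4}{9} + \frac{B}{5}$)
$K = \frac{455}{17}$ ($K = - 13 \left(\frac{1}{\left(-2 - 5\right) - 10} - 2\right) = - 13 \left(\frac{1}{-7 - 10} - 2\right) = - 13 \left(\frac{1}{-17} - 2\right) = - 13 \left(- \frac{1}{17} - 2\right) = \left(-13\right) \left(- \frac{35}{17}\right) = \frac{455}{17} \approx 26.765$)
$h{\left(21 \right)} 251 + K = \left(\frac{4}{9} + \frac{1}{5} \cdot 21\right) 251 + \frac{455}{17} = \left(\frac{4}{9} + \frac{21}{5}\right) 251 + \frac{455}{17} = \frac{209}{45} \cdot 251 + \frac{455}{17} = \frac{52459}{45} + \frac{455}{17} = \frac{912278}{765}$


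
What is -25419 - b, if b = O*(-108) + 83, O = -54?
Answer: -31334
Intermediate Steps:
b = 5915 (b = -54*(-108) + 83 = 5832 + 83 = 5915)
-25419 - b = -25419 - 1*5915 = -25419 - 5915 = -31334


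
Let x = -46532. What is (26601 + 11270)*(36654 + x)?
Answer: -374089738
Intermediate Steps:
(26601 + 11270)*(36654 + x) = (26601 + 11270)*(36654 - 46532) = 37871*(-9878) = -374089738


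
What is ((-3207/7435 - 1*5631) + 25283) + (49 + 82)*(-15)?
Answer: 131499638/7435 ≈ 17687.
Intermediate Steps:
((-3207/7435 - 1*5631) + 25283) + (49 + 82)*(-15) = ((-3207*1/7435 - 5631) + 25283) + 131*(-15) = ((-3207/7435 - 5631) + 25283) - 1965 = (-41869692/7435 + 25283) - 1965 = 146109413/7435 - 1965 = 131499638/7435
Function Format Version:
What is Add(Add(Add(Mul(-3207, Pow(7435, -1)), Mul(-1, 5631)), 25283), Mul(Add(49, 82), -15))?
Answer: Rational(131499638, 7435) ≈ 17687.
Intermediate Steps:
Add(Add(Add(Mul(-3207, Pow(7435, -1)), Mul(-1, 5631)), 25283), Mul(Add(49, 82), -15)) = Add(Add(Add(Mul(-3207, Rational(1, 7435)), -5631), 25283), Mul(131, -15)) = Add(Add(Add(Rational(-3207, 7435), -5631), 25283), -1965) = Add(Add(Rational(-41869692, 7435), 25283), -1965) = Add(Rational(146109413, 7435), -1965) = Rational(131499638, 7435)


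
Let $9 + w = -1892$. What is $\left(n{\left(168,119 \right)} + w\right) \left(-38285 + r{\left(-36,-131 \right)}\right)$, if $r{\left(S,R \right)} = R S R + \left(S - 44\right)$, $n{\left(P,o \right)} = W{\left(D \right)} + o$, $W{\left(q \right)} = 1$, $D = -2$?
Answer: $1168622741$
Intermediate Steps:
$n{\left(P,o \right)} = 1 + o$
$r{\left(S,R \right)} = -44 + S + S R^{2}$ ($r{\left(S,R \right)} = S R^{2} + \left(S - 44\right) = S R^{2} + \left(-44 + S\right) = -44 + S + S R^{2}$)
$w = -1901$ ($w = -9 - 1892 = -1901$)
$\left(n{\left(168,119 \right)} + w\right) \left(-38285 + r{\left(-36,-131 \right)}\right) = \left(\left(1 + 119\right) - 1901\right) \left(-38285 - \left(80 + 617796\right)\right) = \left(120 - 1901\right) \left(-38285 - 617876\right) = - 1781 \left(-38285 - 617876\right) = \left(-1781\right) \left(-656161\right) = 1168622741$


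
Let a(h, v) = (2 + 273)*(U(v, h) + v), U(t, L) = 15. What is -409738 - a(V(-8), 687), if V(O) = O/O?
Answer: -602788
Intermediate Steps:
V(O) = 1
a(h, v) = 4125 + 275*v (a(h, v) = (2 + 273)*(15 + v) = 275*(15 + v) = 4125 + 275*v)
-409738 - a(V(-8), 687) = -409738 - (4125 + 275*687) = -409738 - (4125 + 188925) = -409738 - 1*193050 = -409738 - 193050 = -602788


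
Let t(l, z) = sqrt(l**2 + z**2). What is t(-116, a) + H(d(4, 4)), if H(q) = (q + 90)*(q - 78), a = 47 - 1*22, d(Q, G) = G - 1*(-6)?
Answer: -6800 + sqrt(14081) ≈ -6681.3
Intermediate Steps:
d(Q, G) = 6 + G (d(Q, G) = G + 6 = 6 + G)
a = 25 (a = 47 - 22 = 25)
H(q) = (-78 + q)*(90 + q) (H(q) = (90 + q)*(-78 + q) = (-78 + q)*(90 + q))
t(-116, a) + H(d(4, 4)) = sqrt((-116)**2 + 25**2) + (-7020 + (6 + 4)**2 + 12*(6 + 4)) = sqrt(13456 + 625) + (-7020 + 10**2 + 12*10) = sqrt(14081) + (-7020 + 100 + 120) = sqrt(14081) - 6800 = -6800 + sqrt(14081)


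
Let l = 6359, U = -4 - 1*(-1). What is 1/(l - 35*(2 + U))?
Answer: 1/6394 ≈ 0.00015640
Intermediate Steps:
U = -3 (U = -4 + 1 = -3)
1/(l - 35*(2 + U)) = 1/(6359 - 35*(2 - 3)) = 1/(6359 - 35*(-1)) = 1/(6359 + 35) = 1/6394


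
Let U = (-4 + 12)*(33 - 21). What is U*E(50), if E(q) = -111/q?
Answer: -5328/25 ≈ -213.12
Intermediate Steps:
U = 96 (U = 8*12 = 96)
U*E(50) = 96*(-111/50) = -5328/25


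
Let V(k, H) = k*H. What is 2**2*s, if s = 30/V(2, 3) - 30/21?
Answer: 100/7 ≈ 14.286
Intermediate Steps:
V(k, H) = H*k
s = 25/7 (s = 30/((3*2)) - 30/21 = 30/6 - 30*1/21 = 30*(1/6) - 10/7 = 5 - 10/7 = 25/7 ≈ 3.5714)
2**2*s = 2**2*(25/7) = 4*(25/7) = 100/7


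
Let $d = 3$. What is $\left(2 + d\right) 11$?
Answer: $55$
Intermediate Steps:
$\left(2 + d\right) 11 = \left(2 + 3\right) 11 = 5 \cdot 11 = 55$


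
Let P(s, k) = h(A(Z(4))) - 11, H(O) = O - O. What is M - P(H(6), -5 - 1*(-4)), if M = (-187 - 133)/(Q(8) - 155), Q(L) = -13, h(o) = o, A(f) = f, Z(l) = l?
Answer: 187/21 ≈ 8.9048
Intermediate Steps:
M = 40/21 (M = (-187 - 133)/(-13 - 155) = -320/(-168) = -320*(-1/168) = 40/21 ≈ 1.9048)
H(O) = 0
P(s, k) = -7 (P(s, k) = 4 - 11 = -7)
M - P(H(6), -5 - 1*(-4)) = 40/21 - 1*(-7) = 40/21 + 7 = 187/21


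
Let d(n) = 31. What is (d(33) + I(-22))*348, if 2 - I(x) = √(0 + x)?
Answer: 11484 - 348*I*√22 ≈ 11484.0 - 1632.3*I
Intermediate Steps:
I(x) = 2 - √x (I(x) = 2 - √(0 + x) = 2 - √x)
(d(33) + I(-22))*348 = (31 + (2 - √(-22)))*348 = (31 + (2 - I*√22))*348 = (33 - I*√22)*348 = 11484 - 348*I*√22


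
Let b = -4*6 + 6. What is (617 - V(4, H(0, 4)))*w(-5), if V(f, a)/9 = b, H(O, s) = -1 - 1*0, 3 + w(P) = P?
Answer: -6232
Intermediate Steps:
b = -18 (b = -24 + 6 = -18)
w(P) = -3 + P
H(O, s) = -1 (H(O, s) = -1 + 0 = -1)
V(f, a) = -162 (V(f, a) = 9*(-18) = -162)
(617 - V(4, H(0, 4)))*w(-5) = (617 - 1*(-162))*(-3 - 5) = (617 + 162)*(-8) = 779*(-8) = -6232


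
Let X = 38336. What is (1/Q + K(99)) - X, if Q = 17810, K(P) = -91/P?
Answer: -67595272451/1763190 ≈ -38337.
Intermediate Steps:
(1/Q + K(99)) - X = (1/17810 - 91/99) - 1*38336 = (1/17810 - 91*1/99) - 38336 = (1/17810 - 91/99) - 38336 = -1620611/1763190 - 38336 = -67595272451/1763190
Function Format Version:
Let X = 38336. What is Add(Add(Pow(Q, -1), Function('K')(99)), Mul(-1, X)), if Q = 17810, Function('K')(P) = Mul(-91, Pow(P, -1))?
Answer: Rational(-67595272451, 1763190) ≈ -38337.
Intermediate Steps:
Add(Add(Pow(Q, -1), Function('K')(99)), Mul(-1, X)) = Add(Add(Pow(17810, -1), Mul(-91, Pow(99, -1))), Mul(-1, 38336)) = Add(Add(Rational(1, 17810), Mul(-91, Rational(1, 99))), -38336) = Add(Add(Rational(1, 17810), Rational(-91, 99)), -38336) = Add(Rational(-1620611, 1763190), -38336) = Rational(-67595272451, 1763190)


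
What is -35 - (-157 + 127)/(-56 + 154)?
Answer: -1700/49 ≈ -34.694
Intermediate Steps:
-35 - (-157 + 127)/(-56 + 154) = -35 - (-30)/98 = -35 - 1*(-15/49) = -35 + 15/49 = -1700/49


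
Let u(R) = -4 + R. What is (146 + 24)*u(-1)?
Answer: -850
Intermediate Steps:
(146 + 24)*u(-1) = (146 + 24)*(-4 - 1) = 170*(-5) = -850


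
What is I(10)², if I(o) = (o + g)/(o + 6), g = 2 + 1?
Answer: 169/256 ≈ 0.66016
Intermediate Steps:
g = 3
I(o) = (3 + o)/(6 + o) (I(o) = (o + 3)/(o + 6) = (3 + o)/(6 + o))
I(10)² = ((3 + 10)/(6 + 10))² = (13/16)² = 169/256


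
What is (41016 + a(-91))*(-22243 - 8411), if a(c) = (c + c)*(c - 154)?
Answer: -2624166324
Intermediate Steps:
a(c) = 2*c*(-154 + c) (a(c) = (2*c)*(-154 + c) = 2*c*(-154 + c))
(41016 + a(-91))*(-22243 - 8411) = (41016 + 2*(-91)*(-154 - 91))*(-22243 - 8411) = (41016 + 2*(-91)*(-245))*(-30654) = (41016 + 44590)*(-30654) = 85606*(-30654) = -2624166324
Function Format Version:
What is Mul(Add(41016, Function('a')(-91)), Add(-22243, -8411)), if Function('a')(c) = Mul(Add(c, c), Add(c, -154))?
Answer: -2624166324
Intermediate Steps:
Function('a')(c) = Mul(2, c, Add(-154, c)) (Function('a')(c) = Mul(Mul(2, c), Add(-154, c)) = Mul(2, c, Add(-154, c)))
Mul(Add(41016, Function('a')(-91)), Add(-22243, -8411)) = Mul(Add(41016, Mul(2, -91, Add(-154, -91))), Add(-22243, -8411)) = Mul(Add(41016, Mul(2, -91, -245)), -30654) = Mul(Add(41016, 44590), -30654) = Mul(85606, -30654) = -2624166324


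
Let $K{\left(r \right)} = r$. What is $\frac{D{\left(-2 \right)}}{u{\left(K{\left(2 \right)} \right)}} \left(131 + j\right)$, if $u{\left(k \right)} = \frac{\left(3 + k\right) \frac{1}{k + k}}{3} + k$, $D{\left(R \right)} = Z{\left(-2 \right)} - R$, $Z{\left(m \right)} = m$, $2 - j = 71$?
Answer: $0$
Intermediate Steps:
$j = -69$ ($j = 2 - 71 = -69$)
$D{\left(R \right)} = -2 - R$
$u{\left(k \right)} = k + \frac{3 + k}{6 k}$ ($u{\left(k \right)} = \frac{3 + k}{2 k} \frac{1}{3} + k = \frac{3 + k}{6 k} + k = k + \frac{3 + k}{6 k}$)
$\frac{D{\left(-2 \right)}}{u{\left(K{\left(2 \right)} \right)}} \left(131 + j\right) = \frac{-2 - -2}{\frac{1}{6} + 2 + \frac{1}{2 \cdot 2}} \left(131 - 69\right) = \frac{-2 + 2}{\frac{1}{6} + 2 + \frac{1}{2} \cdot \frac{1}{2}} \cdot 62 = \frac{0}{\frac{1}{6} + 2 + \frac{1}{4}} \cdot 62 = \frac{0}{\frac{29}{12}} \cdot 62 = 0 \cdot \frac{12}{29} \cdot 62 = 0 \cdot 62 = 0$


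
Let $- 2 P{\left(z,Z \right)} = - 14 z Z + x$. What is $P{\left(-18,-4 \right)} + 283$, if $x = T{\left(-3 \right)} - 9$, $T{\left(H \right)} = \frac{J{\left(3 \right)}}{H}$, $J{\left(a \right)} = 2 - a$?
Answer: $\frac{2374}{3} \approx 791.33$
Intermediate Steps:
$T{\left(H \right)} = - \frac{1}{H}$ ($T{\left(H \right)} = \frac{2 - 3}{H} = - \frac{1}{H}$)
$x = - \frac{26}{3}$ ($x = - \frac{1}{-3} - 9 = \left(-1\right) \left(- \frac{1}{3}\right) - 9 = \frac{1}{3} - 9 = - \frac{26}{3} \approx -8.6667$)
$P{\left(z,Z \right)} = \frac{13}{3} + 7 Z z$ ($P{\left(z,Z \right)} = - \frac{- 14 z Z - \frac{26}{3}}{2} = - \frac{- 14 Z z - \frac{26}{3}}{2} = - \frac{- \frac{26}{3} - 14 Z z}{2} = \frac{13}{3} + 7 Z z$)
$P{\left(-18,-4 \right)} + 283 = \left(\frac{13}{3} + 7 \left(-4\right) \left(-18\right)\right) + 283 = \left(\frac{13}{3} + 504\right) + 283 = \frac{1525}{3} + 283 = \frac{2374}{3}$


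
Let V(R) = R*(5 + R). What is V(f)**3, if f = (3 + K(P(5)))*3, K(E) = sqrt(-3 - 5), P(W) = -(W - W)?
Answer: -6012792 - 4048920*I*sqrt(2) ≈ -6.0128e+6 - 5.726e+6*I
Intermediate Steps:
P(W) = 0 (P(W) = -1*0 = 0)
K(E) = 2*I*sqrt(2) (K(E) = sqrt(-8) = 2*I*sqrt(2))
f = 9 + 6*I*sqrt(2) (f = (3 + 2*I*sqrt(2))*3 = 9 + 6*I*sqrt(2) ≈ 9.0 + 8.4853*I)
V(f)**3 = ((9 + 6*I*sqrt(2))*(5 + (9 + 6*I*sqrt(2))))**3 = ((9 + 6*I*sqrt(2))*(14 + 6*I*sqrt(2)))**3 = (9 + 6*I*sqrt(2))**3*(14 + 6*I*sqrt(2))**3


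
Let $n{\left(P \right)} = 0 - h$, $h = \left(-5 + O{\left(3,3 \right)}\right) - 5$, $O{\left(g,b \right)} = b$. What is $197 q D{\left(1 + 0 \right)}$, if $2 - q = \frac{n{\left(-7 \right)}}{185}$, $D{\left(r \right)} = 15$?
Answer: $\frac{214533}{37} \approx 5798.2$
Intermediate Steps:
$h = -7$ ($h = \left(-5 + 3\right) - 5 = -2 - 5 = -7$)
$n{\left(P \right)} = 7$ ($n{\left(P \right)} = 0 - -7 = 0 + 7 = 7$)
$q = \frac{363}{185}$ ($q = 2 - \frac{7}{185} = \frac{363}{185} \approx 1.9622$)
$197 q D{\left(1 + 0 \right)} = 197 \cdot \frac{363}{185} \cdot 15 = \frac{71511}{185} \cdot 15 = \frac{214533}{37}$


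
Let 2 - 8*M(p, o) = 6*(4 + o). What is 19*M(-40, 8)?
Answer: -665/4 ≈ -166.25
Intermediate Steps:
M(p, o) = -11/4 - 3*o/4 (M(p, o) = ¼ - 3*(4 + o)/4 = ¼ - (24 + 6*o)/8 = ¼ + (-3 - 3*o/4) = -11/4 - 3*o/4)
19*M(-40, 8) = 19*(-11/4 - ¾*8) = 19*(-11/4 - 6) = 19*(-35/4) = -665/4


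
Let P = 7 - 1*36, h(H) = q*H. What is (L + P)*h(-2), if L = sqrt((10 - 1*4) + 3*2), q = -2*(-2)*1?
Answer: 232 - 16*sqrt(3) ≈ 204.29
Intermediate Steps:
q = 4 (q = 4*1 = 4)
h(H) = 4*H
P = -29 (P = 7 - 36 = -29)
L = 2*sqrt(3) (L = sqrt((10 - 4) + 6) = sqrt(6 + 6) = sqrt(12) = 2*sqrt(3) ≈ 3.4641)
(L + P)*h(-2) = (2*sqrt(3) - 29)*(4*(-2)) = (-29 + 2*sqrt(3))*(-8) = 232 - 16*sqrt(3)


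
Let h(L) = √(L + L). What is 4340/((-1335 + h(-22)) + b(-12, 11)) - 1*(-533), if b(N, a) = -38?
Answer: 998838389/1885173 - 8680*I*√11/1885173 ≈ 529.84 - 0.015271*I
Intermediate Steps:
h(L) = √2*√L (h(L) = √(2*L) = √2*√L)
4340/((-1335 + h(-22)) + b(-12, 11)) - 1*(-533) = 4340/((-1335 + √2*√(-22)) - 38) - 1*(-533) = 4340/((-1335 + √2*(I*√22)) - 38) + 533 = 4340/((-1335 + 2*I*√11) - 38) + 533 = 4340/(-1373 + 2*I*√11) + 533 = 533 + 4340/(-1373 + 2*I*√11)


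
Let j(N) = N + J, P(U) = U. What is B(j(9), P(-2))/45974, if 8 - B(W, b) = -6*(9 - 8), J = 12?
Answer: 7/22987 ≈ 0.00030452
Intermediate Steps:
j(N) = 12 + N (j(N) = N + 12 = 12 + N)
B(W, b) = 14 (B(W, b) = 8 - (-6)*(9 - 8) = 8 - (-6) = 8 - 1*(-6) = 8 + 6 = 14)
B(j(9), P(-2))/45974 = 14/45974 = 14*(1/45974) = 7/22987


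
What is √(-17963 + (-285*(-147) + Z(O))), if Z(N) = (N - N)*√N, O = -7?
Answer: 2*√5983 ≈ 154.70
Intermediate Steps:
Z(N) = 0 (Z(N) = 0*√N = 0)
√(-17963 + (-285*(-147) + Z(O))) = √(-17963 + (-285*(-147) + 0)) = √(-17963 + (41895 + 0)) = √(-17963 + 41895) = √23932 = 2*√5983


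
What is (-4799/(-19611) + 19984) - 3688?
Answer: 319585655/19611 ≈ 16296.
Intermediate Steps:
(-4799/(-19611) + 19984) - 3688 = (-4799*(-1/19611) + 19984) - 3688 = (4799/19611 + 19984) - 3688 = 391911023/19611 - 3688 = 319585655/19611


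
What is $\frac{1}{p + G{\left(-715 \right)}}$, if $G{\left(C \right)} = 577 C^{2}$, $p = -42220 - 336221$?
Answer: $\frac{1}{294598384} \approx 3.3945 \cdot 10^{-9}$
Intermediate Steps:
$p = -378441$ ($p = -42220 - 336221 = -378441$)
$\frac{1}{p + G{\left(-715 \right)}} = \frac{1}{-378441 + 577 \left(-715\right)^{2}} = \frac{1}{-378441 + 577 \cdot 511225} = \frac{1}{-378441 + 294976825} = \frac{1}{294598384}$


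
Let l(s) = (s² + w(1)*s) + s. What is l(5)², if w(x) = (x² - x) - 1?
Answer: 625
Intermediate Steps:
w(x) = -1 + x² - x
l(s) = s² (l(s) = (s² + (-1 + 1² - 1*1)*s) + s = (s² + (-1 + 1 - 1)*s) + s = (s² - s) + s = s²)
l(5)² = (5²)² = 25² = 625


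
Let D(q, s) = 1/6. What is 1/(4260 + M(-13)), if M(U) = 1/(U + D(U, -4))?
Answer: 77/328014 ≈ 0.00023475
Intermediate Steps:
D(q, s) = ⅙
M(U) = 1/(⅙ + U) (M(U) = 1/(U + ⅙) = 1/(⅙ + U))
1/(4260 + M(-13)) = 1/(4260 + 6/(1 + 6*(-13))) = 1/(4260 + 6/(1 - 78)) = 1/(4260 + 6/(-77)) = 1/(4260 + 6*(-1/77)) = 1/(4260 - 6/77) = 1/(328014/77) = 77/328014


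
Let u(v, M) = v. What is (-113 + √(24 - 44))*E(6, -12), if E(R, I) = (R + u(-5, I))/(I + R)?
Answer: 113/6 - I*√5/3 ≈ 18.833 - 0.74536*I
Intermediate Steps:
E(R, I) = (-5 + R)/(I + R) (E(R, I) = (R - 5)/(I + R) = (-5 + R)/(I + R))
(-113 + √(24 - 44))*E(6, -12) = (-113 + √(24 - 44))*((-5 + 6)/(-12 + 6)) = (-113 + √(-20))*(1/(-6)) = (-113 + 2*I*√5)*(-⅙*1) = (-113 + 2*I*√5)*(-⅙) = 113/6 - I*√5/3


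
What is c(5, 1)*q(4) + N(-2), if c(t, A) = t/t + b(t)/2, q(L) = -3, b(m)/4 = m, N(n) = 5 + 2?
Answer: -26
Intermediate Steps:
N(n) = 7
b(m) = 4*m
c(t, A) = 1 + 2*t (c(t, A) = t/t + (4*t)/2 = 1 + (4*t)*(½) = 1 + 2*t)
c(5, 1)*q(4) + N(-2) = (1 + 2*5)*(-3) + 7 = (1 + 10)*(-3) + 7 = 11*(-3) + 7 = -33 + 7 = -26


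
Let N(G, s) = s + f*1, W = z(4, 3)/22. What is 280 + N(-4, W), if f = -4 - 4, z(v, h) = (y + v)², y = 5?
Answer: 6065/22 ≈ 275.68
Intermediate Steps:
z(v, h) = (5 + v)²
f = -8
W = 81/22 (W = (5 + 4)²/22 = 9²*(1/22) = 81*(1/22) = 81/22 ≈ 3.6818)
N(G, s) = -8 + s (N(G, s) = s - 8*1 = s - 8 = -8 + s)
280 + N(-4, W) = 280 + (-8 + 81/22) = 280 - 95/22 = 6065/22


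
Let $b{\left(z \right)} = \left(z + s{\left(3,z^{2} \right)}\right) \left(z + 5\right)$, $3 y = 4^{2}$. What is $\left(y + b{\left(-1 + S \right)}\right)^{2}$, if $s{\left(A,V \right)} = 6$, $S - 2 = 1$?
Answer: $\frac{33856}{9} \approx 3761.8$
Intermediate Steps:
$S = 3$ ($S = 2 + 1 = 3$)
$y = \frac{16}{3}$ ($y = \frac{4^{2}}{3} = \frac{1}{3} \cdot 16 = \frac{16}{3} \approx 5.3333$)
$b{\left(z \right)} = \left(5 + z\right) \left(6 + z\right)$ ($b{\left(z \right)} = \left(z + 6\right) \left(z + 5\right) = \left(6 + z\right) \left(5 + z\right) = \left(5 + z\right) \left(6 + z\right)$)
$\left(y + b{\left(-1 + S \right)}\right)^{2} = \left(\frac{16}{3} + \left(30 + \left(-1 + 3\right)^{2} + 11 \left(-1 + 3\right)\right)\right)^{2} = \left(\frac{16}{3} + \left(30 + 2^{2} + 11 \cdot 2\right)\right)^{2} = \left(\frac{16}{3} + \left(30 + 4 + 22\right)\right)^{2} = \left(\frac{16}{3} + 56\right)^{2} = \left(\frac{184}{3}\right)^{2} = \frac{33856}{9}$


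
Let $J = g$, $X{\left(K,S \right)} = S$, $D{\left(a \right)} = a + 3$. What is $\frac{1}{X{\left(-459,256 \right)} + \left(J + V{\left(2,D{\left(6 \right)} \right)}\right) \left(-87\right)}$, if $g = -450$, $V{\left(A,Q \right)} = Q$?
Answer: $\frac{1}{38623} \approx 2.5891 \cdot 10^{-5}$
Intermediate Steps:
$D{\left(a \right)} = 3 + a$
$J = -450$
$\frac{1}{X{\left(-459,256 \right)} + \left(J + V{\left(2,D{\left(6 \right)} \right)}\right) \left(-87\right)} = \frac{1}{256 + \left(-450 + \left(3 + 6\right)\right) \left(-87\right)} = \frac{1}{256 + \left(-450 + 9\right) \left(-87\right)} = \frac{1}{256 - -38367} = \frac{1}{256 + 38367} = \frac{1}{38623}$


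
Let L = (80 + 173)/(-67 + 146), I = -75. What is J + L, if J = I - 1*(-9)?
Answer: -4961/79 ≈ -62.797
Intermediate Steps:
L = 253/79 ≈ 3.2025
J = -66 (J = -75 - 1*(-9) = -75 + 9 = -66)
J + L = -66 + 253/79 = -4961/79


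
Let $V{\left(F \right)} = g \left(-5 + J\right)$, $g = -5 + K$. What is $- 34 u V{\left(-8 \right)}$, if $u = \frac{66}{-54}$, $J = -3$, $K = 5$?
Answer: $0$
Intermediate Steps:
$g = 0$ ($g = -5 + 5 = 0$)
$u = - \frac{11}{9}$ ($u = 66 \left(- \frac{1}{54}\right) = - \frac{11}{9} \approx -1.2222$)
$V{\left(F \right)} = 0$ ($V{\left(F \right)} = 0 \left(-5 - 3\right) = 0 \left(-8\right) = 0$)
$- 34 u V{\left(-8 \right)} = \left(-34\right) \left(- \frac{11}{9}\right) 0 = \frac{374}{9} \cdot 0 = 0$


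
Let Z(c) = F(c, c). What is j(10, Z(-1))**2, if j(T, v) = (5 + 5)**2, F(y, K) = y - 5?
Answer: 10000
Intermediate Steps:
F(y, K) = -5 + y
Z(c) = -5 + c
j(T, v) = 100 (j(T, v) = 10**2 = 100)
j(10, Z(-1))**2 = 100**2 = 10000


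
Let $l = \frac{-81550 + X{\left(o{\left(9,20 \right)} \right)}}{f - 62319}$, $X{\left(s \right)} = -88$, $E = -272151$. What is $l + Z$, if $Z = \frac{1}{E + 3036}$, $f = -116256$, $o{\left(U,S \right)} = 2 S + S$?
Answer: $\frac{1464655453}{3203814075} \approx 0.45716$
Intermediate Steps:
$o{\left(U,S \right)} = 3 S$
$l = \frac{81638}{178575}$ ($l = \frac{-81550 - 88}{-116256 - 62319} = - \frac{81638}{-178575} = \left(-81638\right) \left(- \frac{1}{178575}\right) = \frac{81638}{178575} \approx 0.45716$)
$Z = - \frac{1}{269115}$ ($Z = \frac{1}{-272151 + 3036} = \frac{1}{-269115} = - \frac{1}{269115} \approx -3.7159 \cdot 10^{-6}$)
$l + Z = \frac{81638}{178575} - \frac{1}{269115} = \frac{1464655453}{3203814075}$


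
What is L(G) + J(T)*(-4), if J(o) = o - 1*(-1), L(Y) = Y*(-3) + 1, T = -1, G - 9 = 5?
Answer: -41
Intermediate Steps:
G = 14 (G = 9 + 5 = 14)
L(Y) = 1 - 3*Y (L(Y) = -3*Y + 1 = 1 - 3*Y)
J(o) = 1 + o (J(o) = o + 1 = 1 + o)
L(G) + J(T)*(-4) = (1 - 3*14) + (1 - 1)*(-4) = (1 - 42) + 0*(-4) = -41 + 0 = -41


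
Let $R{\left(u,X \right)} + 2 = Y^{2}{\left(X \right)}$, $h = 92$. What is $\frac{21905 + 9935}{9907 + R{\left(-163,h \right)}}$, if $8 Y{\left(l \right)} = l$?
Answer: $\frac{127360}{40149} \approx 3.1722$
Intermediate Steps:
$Y{\left(l \right)} = \frac{l}{8}$
$R{\left(u,X \right)} = -2 + \frac{X^{2}}{64}$ ($R{\left(u,X \right)} = -2 + \left(\frac{X}{8}\right)^{2} = -2 + \frac{X^{2}}{64}$)
$\frac{21905 + 9935}{9907 + R{\left(-163,h \right)}} = \frac{21905 + 9935}{9907 - \left(2 - \frac{92^{2}}{64}\right)} = \frac{31840}{9907 + \left(-2 + \frac{1}{64} \cdot 8464\right)} = \frac{31840}{9907 + \left(-2 + \frac{529}{4}\right)} = \frac{31840}{9907 + \frac{521}{4}} = \frac{31840}{\frac{40149}{4}} = 31840 \cdot \frac{4}{40149} = \frac{127360}{40149}$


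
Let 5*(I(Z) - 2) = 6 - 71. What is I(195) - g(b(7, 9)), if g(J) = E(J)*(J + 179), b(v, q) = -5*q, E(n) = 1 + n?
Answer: 5885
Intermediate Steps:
I(Z) = -11 (I(Z) = 2 + (6 - 71)/5 = 2 + (⅕)*(-65) = 2 - 13 = -11)
g(J) = (1 + J)*(179 + J) (g(J) = (1 + J)*(J + 179) = (1 + J)*(179 + J))
I(195) - g(b(7, 9)) = -11 - (1 - 5*9)*(179 - 5*9) = -11 - (1 - 45)*(179 - 45) = -11 - (-44)*134 = -11 - 1*(-5896) = -11 + 5896 = 5885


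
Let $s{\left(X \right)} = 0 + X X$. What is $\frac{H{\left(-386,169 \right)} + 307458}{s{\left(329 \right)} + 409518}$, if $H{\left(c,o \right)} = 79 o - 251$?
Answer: $\frac{320558}{517759} \approx 0.61913$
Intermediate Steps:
$s{\left(X \right)} = X^{2}$ ($s{\left(X \right)} = 0 + X^{2} = X^{2}$)
$H{\left(c,o \right)} = -251 + 79 o$
$\frac{H{\left(-386,169 \right)} + 307458}{s{\left(329 \right)} + 409518} = \frac{\left(-251 + 79 \cdot 169\right) + 307458}{329^{2} + 409518} = \frac{\left(-251 + 13351\right) + 307458}{108241 + 409518} = \frac{13100 + 307458}{517759} = 320558 \cdot \frac{1}{517759} = \frac{320558}{517759}$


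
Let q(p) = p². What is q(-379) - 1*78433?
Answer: 65208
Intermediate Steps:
q(-379) - 1*78433 = (-379)² - 1*78433 = 143641 - 78433 = 65208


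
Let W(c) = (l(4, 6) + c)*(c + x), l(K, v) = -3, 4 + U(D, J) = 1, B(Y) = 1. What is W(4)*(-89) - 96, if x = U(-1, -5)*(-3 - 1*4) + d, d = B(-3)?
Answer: -2410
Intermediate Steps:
U(D, J) = -3 (U(D, J) = -4 + 1 = -3)
d = 1
x = 22 (x = -3*(-3 - 1*4) + 1 = -3*(-3 - 4) + 1 = -3*(-7) + 1 = 21 + 1 = 22)
W(c) = (-3 + c)*(22 + c) (W(c) = (-3 + c)*(c + 22) = (-3 + c)*(22 + c))
W(4)*(-89) - 96 = (-66 + 4² + 19*4)*(-89) - 96 = (-66 + 16 + 76)*(-89) - 96 = 26*(-89) - 96 = -2314 - 96 = -2410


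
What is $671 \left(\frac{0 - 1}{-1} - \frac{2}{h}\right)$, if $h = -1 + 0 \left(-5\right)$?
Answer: $2013$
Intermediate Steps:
$h = -1$ ($h = -1 + 0 = -1$)
$671 \left(\frac{0 - 1}{-1} - \frac{2}{h}\right) = 671 \left(\frac{0 - 1}{-1} - \frac{2}{-1}\right) = 671 \left(\left(-1\right) \left(-1\right) - -2\right) = 671 \left(1 + 2\right) = 671 \cdot 3 = 2013$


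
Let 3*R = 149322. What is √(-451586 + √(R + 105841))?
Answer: √(-451586 + √155615) ≈ 671.71*I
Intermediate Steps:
R = 49774 (R = (⅓)*149322 = 49774)
√(-451586 + √(R + 105841)) = √(-451586 + √(49774 + 105841)) = √(-451586 + √155615)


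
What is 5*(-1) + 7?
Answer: 2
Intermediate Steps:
5*(-1) + 7 = -5 + 7 = 2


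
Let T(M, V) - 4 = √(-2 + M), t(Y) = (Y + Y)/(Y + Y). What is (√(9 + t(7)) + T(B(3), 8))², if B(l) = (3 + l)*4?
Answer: (4 + √10 + √22)² ≈ 140.49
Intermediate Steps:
t(Y) = 1 (t(Y) = (2*Y)/((2*Y)) = (2*Y)*(1/(2*Y)) = 1)
B(l) = 12 + 4*l
T(M, V) = 4 + √(-2 + M)
(√(9 + t(7)) + T(B(3), 8))² = (√(9 + 1) + (4 + √(-2 + (12 + 4*3))))² = (√10 + (4 + √(-2 + (12 + 12))))² = (√10 + (4 + √(-2 + 24)))² = (√10 + (4 + √22))² = (4 + √10 + √22)²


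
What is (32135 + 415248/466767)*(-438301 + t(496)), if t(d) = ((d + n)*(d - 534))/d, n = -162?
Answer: -90587330692401569/6431012 ≈ -1.4086e+10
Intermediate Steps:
t(d) = (-534 + d)*(-162 + d)/d (t(d) = ((d - 162)*(d - 534))/d = ((-162 + d)*(-534 + d))/d = ((-534 + d)*(-162 + d))/d = (-534 + d)*(-162 + d)/d)
(32135 + 415248/466767)*(-438301 + t(496)) = (32135 + 415248/466767)*(-438301 + (-696 + 496 + 86508/496)) = (32135 + 415248*(1/466767))*(-438301 + (-696 + 496 + 86508*(1/496))) = (32135 + 138416/155589)*(-438301 + (-696 + 496 + 21627/124)) = 4999990931*(-438301 - 3173/124)/155589 = (4999990931/155589)*(-54352497/124) = -90587330692401569/6431012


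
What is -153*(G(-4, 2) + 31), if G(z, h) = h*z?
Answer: -3519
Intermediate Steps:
-153*(G(-4, 2) + 31) = -153*(2*(-4) + 31) = -153*(-8 + 31) = -153*23 = -3519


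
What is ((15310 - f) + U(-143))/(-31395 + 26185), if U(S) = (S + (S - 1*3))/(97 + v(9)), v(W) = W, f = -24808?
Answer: -4252219/552260 ≈ -7.6997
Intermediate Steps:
U(S) = -3/106 + S/53 (U(S) = (S + (S - 1*3))/(97 + 9) = (S + (S - 3))/106 = (S + (-3 + S))*(1/106) = (-3 + 2*S)*(1/106) = -3/106 + S/53)
((15310 - f) + U(-143))/(-31395 + 26185) = ((15310 - 1*(-24808)) + (-3/106 + (1/53)*(-143)))/(-31395 + 26185) = ((15310 + 24808) + (-3/106 - 143/53))/(-5210) = (40118 - 289/106)*(-1/5210) = (4252219/106)*(-1/5210) = -4252219/552260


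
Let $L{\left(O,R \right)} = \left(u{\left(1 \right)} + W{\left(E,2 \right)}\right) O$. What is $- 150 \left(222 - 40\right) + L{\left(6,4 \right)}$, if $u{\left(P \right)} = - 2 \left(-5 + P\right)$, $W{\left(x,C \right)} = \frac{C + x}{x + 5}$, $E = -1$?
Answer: $- \frac{54501}{2} \approx -27251.0$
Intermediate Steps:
$W{\left(x,C \right)} = \frac{C + x}{5 + x}$
$u{\left(P \right)} = 10 - 2 P$
$L{\left(O,R \right)} = \frac{33 O}{4}$ ($L{\left(O,R \right)} = \left(\left(10 - 2\right) + \frac{2 - 1}{5 - 1}\right) O = \left(\left(10 - 2\right) + \frac{1}{4} \cdot 1\right) O = \left(8 + \frac{1}{4} \cdot 1\right) O = \left(8 + \frac{1}{4}\right) O = \frac{33 O}{4}$)
$- 150 \left(222 - 40\right) + L{\left(6,4 \right)} = - 150 \left(222 - 40\right) + \frac{33}{4} \cdot 6 = \left(-150\right) 182 + \frac{99}{2} = -27300 + \frac{99}{2} = - \frac{54501}{2}$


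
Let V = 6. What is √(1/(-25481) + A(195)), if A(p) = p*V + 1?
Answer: 5*√30412337930/25481 ≈ 34.220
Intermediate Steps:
A(p) = 1 + 6*p (A(p) = p*6 + 1 = 6*p + 1 = 1 + 6*p)
√(1/(-25481) + A(195)) = √(1/(-25481) + (1 + 6*195)) = √(-1/25481 + (1 + 1170)) = √(-1/25481 + 1171) = √(29838250/25481) = 5*√30412337930/25481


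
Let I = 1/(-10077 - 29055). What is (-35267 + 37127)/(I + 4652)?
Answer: 72785520/182042063 ≈ 0.39983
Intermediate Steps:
I = -1/39132 (I = 1/(-39132) = -1/39132 ≈ -2.5555e-5)
(-35267 + 37127)/(I + 4652) = (-35267 + 37127)/(-1/39132 + 4652) = 1860/(182042063/39132) = 1860*(39132/182042063) = 72785520/182042063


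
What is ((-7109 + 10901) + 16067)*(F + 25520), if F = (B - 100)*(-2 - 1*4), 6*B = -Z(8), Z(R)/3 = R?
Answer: 519193696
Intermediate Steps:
Z(R) = 3*R
B = -4 (B = (-3*8)/6 = (-1*24)/6 = (1/6)*(-24) = -4)
F = 624 (F = (-4 - 100)*(-2 - 1*4) = -104*(-2 - 4) = -104*(-6) = 624)
((-7109 + 10901) + 16067)*(F + 25520) = ((-7109 + 10901) + 16067)*(624 + 25520) = (3792 + 16067)*26144 = 19859*26144 = 519193696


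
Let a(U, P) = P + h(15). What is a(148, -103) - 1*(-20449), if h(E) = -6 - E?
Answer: 20325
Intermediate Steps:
a(U, P) = -21 + P (a(U, P) = P + (-6 - 1*15) = P + (-6 - 15) = P - 21 = -21 + P)
a(148, -103) - 1*(-20449) = (-21 - 103) - 1*(-20449) = -124 + 20449 = 20325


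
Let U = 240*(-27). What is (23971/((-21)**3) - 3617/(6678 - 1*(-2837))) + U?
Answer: -571268910302/88118415 ≈ -6483.0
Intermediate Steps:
U = -6480
(23971/((-21)**3) - 3617/(6678 - 1*(-2837))) + U = (23971/((-21)**3) - 3617/(6678 - 1*(-2837))) - 6480 = (23971/(-9261) - 3617/(6678 + 2837)) - 6480 = (23971*(-1/9261) - 3617/9515) - 6480 = (-23971/9261 - 3617*1/9515) - 6480 = (-23971/9261 - 3617/9515) - 6480 = -261581102/88118415 - 6480 = -571268910302/88118415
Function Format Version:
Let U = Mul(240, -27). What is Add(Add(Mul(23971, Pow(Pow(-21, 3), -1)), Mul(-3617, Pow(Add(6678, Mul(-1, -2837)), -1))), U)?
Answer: Rational(-571268910302, 88118415) ≈ -6483.0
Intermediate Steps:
U = -6480
Add(Add(Mul(23971, Pow(Pow(-21, 3), -1)), Mul(-3617, Pow(Add(6678, Mul(-1, -2837)), -1))), U) = Add(Add(Mul(23971, Pow(Pow(-21, 3), -1)), Mul(-3617, Pow(Add(6678, Mul(-1, -2837)), -1))), -6480) = Add(Add(Mul(23971, Pow(-9261, -1)), Mul(-3617, Pow(Add(6678, 2837), -1))), -6480) = Add(Add(Mul(23971, Rational(-1, 9261)), Mul(-3617, Pow(9515, -1))), -6480) = Add(Add(Rational(-23971, 9261), Mul(-3617, Rational(1, 9515))), -6480) = Add(Add(Rational(-23971, 9261), Rational(-3617, 9515)), -6480) = Add(Rational(-261581102, 88118415), -6480) = Rational(-571268910302, 88118415)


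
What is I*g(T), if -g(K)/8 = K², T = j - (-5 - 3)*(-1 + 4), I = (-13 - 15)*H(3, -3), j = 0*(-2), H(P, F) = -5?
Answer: -645120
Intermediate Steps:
j = 0
I = 140 (I = (-13 - 15)*(-5) = -28*(-5) = 140)
T = 24 (T = 0 - (-5 - 3)*(-1 + 4) = 0 - (-8)*3 = 0 - 1*(-24) = 0 + 24 = 24)
g(K) = -8*K²
I*g(T) = 140*(-8*24²) = 140*(-8*576) = 140*(-4608) = -645120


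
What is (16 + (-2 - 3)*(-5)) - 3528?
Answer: -3487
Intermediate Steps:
(16 + (-2 - 3)*(-5)) - 3528 = (16 - 5*(-5)) - 3528 = (16 + 25) - 3528 = 41 - 3528 = -3487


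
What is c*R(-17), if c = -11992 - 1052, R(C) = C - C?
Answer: 0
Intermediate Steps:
R(C) = 0
c = -13044
c*R(-17) = -13044*0 = 0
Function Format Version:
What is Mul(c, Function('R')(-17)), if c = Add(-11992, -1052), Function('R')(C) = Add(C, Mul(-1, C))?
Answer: 0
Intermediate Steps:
Function('R')(C) = 0
c = -13044
Mul(c, Function('R')(-17)) = Mul(-13044, 0) = 0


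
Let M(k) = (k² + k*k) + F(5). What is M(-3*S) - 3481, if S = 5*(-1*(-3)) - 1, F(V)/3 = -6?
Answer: 29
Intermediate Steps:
F(V) = -18 (F(V) = 3*(-6) = -18)
S = 14 (S = 5*3 - 1 = 15 - 1 = 14)
M(k) = -18 + 2*k² (M(k) = (k² + k*k) - 18 = (k² + k²) - 18 = 2*k² - 18 = -18 + 2*k²)
M(-3*S) - 3481 = (-18 + 2*(-3*14)²) - 3481 = (-18 + 2*(-42)²) - 3481 = (-18 + 2*1764) - 3481 = (-18 + 3528) - 3481 = 3510 - 3481 = 29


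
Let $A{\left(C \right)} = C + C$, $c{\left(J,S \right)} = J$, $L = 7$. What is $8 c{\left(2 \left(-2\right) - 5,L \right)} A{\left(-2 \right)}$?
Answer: $288$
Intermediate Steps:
$A{\left(C \right)} = 2 C$
$8 c{\left(2 \left(-2\right) - 5,L \right)} A{\left(-2 \right)} = 8 \left(2 \left(-2\right) - 5\right) 2 \left(-2\right) = 8 \left(-4 - 5\right) \left(-4\right) = 8 \left(-9\right) \left(-4\right) = \left(-72\right) \left(-4\right) = 288$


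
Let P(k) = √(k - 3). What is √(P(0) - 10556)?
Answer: √(-10556 + I*√3) ≈ 0.0084 + 102.74*I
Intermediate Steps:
P(k) = √(-3 + k)
√(P(0) - 10556) = √(√(-3 + 0) - 10556) = √(√(-3) - 10556) = √(I*√3 - 10556) = √(-10556 + I*√3)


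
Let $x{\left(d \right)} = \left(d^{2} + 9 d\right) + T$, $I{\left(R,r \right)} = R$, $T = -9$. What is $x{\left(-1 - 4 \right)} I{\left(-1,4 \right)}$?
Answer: $29$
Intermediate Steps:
$x{\left(d \right)} = -9 + d^{2} + 9 d$ ($x{\left(d \right)} = \left(d^{2} + 9 d\right) - 9 = -9 + d^{2} + 9 d$)
$x{\left(-1 - 4 \right)} I{\left(-1,4 \right)} = \left(-9 + \left(-1 - 4\right)^{2} + 9 \left(-1 - 4\right)\right) \left(-1\right) = \left(-9 + \left(-5\right)^{2} + 9 \left(-5\right)\right) \left(-1\right) = \left(-9 + 25 - 45\right) \left(-1\right) = \left(-29\right) \left(-1\right) = 29$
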